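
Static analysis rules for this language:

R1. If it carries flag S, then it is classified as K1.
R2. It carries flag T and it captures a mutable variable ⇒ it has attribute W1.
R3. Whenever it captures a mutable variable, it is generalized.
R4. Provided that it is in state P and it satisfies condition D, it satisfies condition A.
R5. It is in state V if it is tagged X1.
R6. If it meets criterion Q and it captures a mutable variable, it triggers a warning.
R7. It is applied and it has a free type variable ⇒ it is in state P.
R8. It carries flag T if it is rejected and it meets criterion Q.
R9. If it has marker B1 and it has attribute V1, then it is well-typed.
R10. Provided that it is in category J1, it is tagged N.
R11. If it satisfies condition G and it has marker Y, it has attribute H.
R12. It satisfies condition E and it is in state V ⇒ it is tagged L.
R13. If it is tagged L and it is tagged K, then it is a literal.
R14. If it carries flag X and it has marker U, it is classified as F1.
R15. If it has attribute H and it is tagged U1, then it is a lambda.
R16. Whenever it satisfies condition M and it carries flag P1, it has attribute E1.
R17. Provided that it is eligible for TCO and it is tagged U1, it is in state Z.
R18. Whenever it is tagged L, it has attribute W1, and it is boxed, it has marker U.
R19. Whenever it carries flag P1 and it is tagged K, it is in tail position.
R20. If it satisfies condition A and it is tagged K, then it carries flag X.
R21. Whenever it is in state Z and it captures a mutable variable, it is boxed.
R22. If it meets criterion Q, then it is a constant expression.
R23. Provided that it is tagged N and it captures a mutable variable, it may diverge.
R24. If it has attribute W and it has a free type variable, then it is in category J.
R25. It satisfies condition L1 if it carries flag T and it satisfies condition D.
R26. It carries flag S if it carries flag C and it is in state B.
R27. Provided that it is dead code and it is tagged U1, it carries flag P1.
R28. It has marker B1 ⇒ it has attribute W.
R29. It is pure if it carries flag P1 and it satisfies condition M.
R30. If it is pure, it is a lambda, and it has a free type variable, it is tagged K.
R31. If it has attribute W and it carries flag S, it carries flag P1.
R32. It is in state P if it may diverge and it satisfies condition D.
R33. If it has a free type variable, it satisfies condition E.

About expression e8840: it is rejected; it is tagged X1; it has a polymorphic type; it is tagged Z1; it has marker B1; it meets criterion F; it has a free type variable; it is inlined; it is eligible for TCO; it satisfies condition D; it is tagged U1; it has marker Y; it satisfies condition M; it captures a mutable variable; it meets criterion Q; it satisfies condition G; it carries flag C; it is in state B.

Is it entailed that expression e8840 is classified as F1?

Forward chaining from the given facts derives: is generalized, is in state V, triggers a warning, carries flag T, has attribute H, is a lambda, is in state Z, is boxed, is a constant expression, satisfies condition L1, carries flag S, has attribute W, carries flag P1, satisfies condition E, is classified as K1, has attribute W1, is tagged L, has attribute E1, has marker U, is in category J, is pure, is tagged K, is a literal, is in tail position.
The only rule concluding "it is classified as F1" is R14, which needs "it carries flag X"; that is never established.

No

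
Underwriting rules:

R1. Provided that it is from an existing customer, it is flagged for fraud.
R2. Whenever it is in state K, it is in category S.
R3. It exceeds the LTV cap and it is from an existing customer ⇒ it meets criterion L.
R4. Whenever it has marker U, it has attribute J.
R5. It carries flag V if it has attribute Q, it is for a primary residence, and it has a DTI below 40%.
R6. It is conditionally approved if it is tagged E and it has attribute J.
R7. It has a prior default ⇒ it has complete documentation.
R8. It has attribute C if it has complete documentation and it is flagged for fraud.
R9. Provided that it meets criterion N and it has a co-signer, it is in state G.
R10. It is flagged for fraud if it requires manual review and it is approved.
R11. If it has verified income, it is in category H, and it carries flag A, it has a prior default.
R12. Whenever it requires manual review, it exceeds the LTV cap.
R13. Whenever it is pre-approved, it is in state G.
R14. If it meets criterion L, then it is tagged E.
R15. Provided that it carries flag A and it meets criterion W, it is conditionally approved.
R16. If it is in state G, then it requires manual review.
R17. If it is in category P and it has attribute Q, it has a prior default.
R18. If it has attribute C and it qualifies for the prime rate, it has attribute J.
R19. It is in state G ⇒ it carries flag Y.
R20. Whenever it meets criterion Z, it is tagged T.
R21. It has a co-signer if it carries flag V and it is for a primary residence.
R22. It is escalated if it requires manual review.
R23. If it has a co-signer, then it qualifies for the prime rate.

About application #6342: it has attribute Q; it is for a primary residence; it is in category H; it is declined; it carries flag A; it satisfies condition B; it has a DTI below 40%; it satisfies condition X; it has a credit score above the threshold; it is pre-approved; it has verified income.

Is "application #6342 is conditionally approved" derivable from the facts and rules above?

No

Forward chaining from the given facts derives: carries flag V, has a prior default, is in state G, requires manual review, carries flag Y, has a co-signer, is escalated, qualifies for the prime rate, has complete documentation, exceeds the LTV cap.
Rules concluding "it is conditionally approved": R6 needs "it is tagged E"; R15 needs "it meets criterion W" — none of these are established.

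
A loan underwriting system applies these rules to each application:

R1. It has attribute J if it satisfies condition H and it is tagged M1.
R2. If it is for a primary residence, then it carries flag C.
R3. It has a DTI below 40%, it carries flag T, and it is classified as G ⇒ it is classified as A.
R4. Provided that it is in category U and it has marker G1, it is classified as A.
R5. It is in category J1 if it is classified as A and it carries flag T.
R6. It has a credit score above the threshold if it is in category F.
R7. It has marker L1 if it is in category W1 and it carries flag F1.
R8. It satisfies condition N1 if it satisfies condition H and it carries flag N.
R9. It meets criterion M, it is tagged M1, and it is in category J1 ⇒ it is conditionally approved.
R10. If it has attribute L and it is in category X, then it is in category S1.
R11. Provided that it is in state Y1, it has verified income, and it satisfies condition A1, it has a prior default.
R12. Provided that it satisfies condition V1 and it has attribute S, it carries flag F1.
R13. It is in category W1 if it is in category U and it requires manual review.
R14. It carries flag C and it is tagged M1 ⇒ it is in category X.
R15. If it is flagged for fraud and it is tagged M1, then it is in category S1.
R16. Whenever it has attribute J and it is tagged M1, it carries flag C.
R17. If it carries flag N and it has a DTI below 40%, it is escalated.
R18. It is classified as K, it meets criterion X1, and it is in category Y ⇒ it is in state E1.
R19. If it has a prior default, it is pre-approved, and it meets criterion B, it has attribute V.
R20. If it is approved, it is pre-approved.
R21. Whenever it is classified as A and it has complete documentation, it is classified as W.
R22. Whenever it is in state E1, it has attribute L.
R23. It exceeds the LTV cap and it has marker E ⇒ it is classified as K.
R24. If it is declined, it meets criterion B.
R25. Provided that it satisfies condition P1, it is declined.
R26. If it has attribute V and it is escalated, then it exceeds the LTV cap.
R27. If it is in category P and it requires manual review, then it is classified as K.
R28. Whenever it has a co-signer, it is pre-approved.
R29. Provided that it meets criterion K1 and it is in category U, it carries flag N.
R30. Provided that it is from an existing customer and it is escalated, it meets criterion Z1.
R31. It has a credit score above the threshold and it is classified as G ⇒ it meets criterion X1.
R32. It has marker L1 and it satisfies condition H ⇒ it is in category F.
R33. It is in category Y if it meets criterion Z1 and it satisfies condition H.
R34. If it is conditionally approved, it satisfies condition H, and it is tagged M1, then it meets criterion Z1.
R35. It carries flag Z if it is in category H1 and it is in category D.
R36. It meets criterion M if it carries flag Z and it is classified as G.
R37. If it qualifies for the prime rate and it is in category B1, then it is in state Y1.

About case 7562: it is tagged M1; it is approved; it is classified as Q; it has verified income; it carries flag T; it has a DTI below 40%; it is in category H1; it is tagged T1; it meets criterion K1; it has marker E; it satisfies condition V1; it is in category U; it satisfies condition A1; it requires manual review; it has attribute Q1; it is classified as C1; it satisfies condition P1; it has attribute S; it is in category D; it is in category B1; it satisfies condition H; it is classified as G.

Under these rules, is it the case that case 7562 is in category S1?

Forward chaining from the given facts derives: has attribute J, is classified as A, is in category J1, carries flag F1, is in category W1, carries flag C, is pre-approved, is declined, carries flag N, carries flag Z, meets criterion M, has marker L1, satisfies condition N1, is conditionally approved, is in category X, is escalated, meets criterion B, is in category F, meets criterion Z1, has a credit score above the threshold, meets criterion X1, is in category Y.
Rules concluding "it is in category S1": R10 needs "it has attribute L"; R15 needs "it is flagged for fraud" — none of these are established.

No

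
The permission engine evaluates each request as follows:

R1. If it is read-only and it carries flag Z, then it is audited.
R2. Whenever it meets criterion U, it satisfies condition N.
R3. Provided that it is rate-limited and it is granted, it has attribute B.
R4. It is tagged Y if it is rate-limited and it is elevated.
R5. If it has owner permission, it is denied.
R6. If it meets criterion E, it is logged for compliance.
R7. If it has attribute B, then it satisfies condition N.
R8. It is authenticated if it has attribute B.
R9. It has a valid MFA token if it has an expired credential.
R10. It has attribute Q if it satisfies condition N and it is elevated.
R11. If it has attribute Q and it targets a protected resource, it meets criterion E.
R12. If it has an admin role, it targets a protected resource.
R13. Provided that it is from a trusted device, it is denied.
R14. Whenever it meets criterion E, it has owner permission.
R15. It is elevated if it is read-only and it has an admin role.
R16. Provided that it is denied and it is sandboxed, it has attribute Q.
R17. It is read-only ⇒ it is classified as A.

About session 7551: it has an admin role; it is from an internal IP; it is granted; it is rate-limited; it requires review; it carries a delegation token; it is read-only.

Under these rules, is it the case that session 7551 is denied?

By R3 (it is rate-limited, it is granted): it has attribute B.
By R7 (it has attribute B): it satisfies condition N.
By R12 (it has an admin role): it targets a protected resource.
By R15 (it is read-only, it has an admin role): it is elevated.
By R10 (it satisfies condition N, it is elevated): it has attribute Q.
By R11 (it has attribute Q, it targets a protected resource): it meets criterion E.
By R14 (it meets criterion E): it has owner permission.
By R5 (it has owner permission): it is denied.

Yes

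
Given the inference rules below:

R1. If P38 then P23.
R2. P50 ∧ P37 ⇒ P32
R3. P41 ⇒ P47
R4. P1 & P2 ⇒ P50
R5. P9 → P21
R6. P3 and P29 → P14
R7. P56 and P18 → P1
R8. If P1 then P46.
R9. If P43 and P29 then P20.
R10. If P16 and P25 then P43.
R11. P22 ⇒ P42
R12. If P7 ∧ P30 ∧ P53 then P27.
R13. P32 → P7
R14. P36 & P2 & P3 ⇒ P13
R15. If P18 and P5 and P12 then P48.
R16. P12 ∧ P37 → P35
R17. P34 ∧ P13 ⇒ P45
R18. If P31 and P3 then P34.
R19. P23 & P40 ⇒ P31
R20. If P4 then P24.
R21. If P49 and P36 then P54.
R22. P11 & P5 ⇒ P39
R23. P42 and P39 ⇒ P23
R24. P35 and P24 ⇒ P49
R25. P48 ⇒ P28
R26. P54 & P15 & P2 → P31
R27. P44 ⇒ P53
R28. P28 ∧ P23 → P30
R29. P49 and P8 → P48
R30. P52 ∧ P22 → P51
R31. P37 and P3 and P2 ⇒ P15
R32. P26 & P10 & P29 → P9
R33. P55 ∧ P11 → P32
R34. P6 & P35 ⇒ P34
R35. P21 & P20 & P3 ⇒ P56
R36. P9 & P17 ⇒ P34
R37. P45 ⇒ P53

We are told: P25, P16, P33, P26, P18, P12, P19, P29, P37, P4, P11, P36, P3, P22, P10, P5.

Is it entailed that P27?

Forward chaining from the given facts derives: P14, P43, P42, P48, P35, P24, P39, P23, P49, P28, P30, P9, P21, P20, P54, P56, P1, P46.
The only rule concluding P27 is R12, which needs P7; that is never established.

No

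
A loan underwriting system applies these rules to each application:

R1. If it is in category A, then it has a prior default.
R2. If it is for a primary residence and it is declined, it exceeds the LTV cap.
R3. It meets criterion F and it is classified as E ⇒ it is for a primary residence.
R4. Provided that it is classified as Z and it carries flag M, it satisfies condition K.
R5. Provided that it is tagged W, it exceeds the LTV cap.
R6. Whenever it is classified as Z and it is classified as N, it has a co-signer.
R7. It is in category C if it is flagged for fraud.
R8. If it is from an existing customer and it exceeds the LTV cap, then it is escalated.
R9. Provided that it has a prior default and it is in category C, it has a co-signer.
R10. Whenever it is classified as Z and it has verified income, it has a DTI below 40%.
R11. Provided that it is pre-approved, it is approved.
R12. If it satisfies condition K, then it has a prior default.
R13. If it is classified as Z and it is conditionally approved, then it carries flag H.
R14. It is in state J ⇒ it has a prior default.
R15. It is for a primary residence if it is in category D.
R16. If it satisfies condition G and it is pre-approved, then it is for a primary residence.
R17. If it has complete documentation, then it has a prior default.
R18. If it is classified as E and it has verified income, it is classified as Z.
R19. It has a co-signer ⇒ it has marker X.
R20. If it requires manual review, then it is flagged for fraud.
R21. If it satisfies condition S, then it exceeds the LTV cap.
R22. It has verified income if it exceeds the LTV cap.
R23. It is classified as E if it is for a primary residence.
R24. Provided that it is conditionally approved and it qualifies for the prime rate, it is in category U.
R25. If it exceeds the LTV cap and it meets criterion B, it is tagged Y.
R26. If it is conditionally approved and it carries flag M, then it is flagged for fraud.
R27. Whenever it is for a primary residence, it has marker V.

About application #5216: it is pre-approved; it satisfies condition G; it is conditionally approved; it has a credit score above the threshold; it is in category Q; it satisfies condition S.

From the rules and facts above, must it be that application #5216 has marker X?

Forward chaining from the given facts derives: is approved, is for a primary residence, exceeds the LTV cap, has verified income, is classified as E, has marker V, is classified as Z, has a DTI below 40%, carries flag H.
The only rule concluding "it has marker X" is R19, which needs "it has a co-signer"; that is never established.

No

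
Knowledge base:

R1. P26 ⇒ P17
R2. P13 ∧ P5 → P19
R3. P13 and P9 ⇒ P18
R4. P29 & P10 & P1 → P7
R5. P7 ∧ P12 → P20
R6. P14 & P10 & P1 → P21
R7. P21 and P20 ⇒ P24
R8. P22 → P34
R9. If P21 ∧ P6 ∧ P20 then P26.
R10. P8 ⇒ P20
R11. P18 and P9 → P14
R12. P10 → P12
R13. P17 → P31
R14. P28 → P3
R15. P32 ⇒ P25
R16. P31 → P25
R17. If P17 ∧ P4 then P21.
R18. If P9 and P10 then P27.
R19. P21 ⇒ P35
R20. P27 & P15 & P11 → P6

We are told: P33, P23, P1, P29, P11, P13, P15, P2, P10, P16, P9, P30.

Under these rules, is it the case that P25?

Yes

P18  (by R3: P13, P9)
P7  (by R4: P29, P10, P1)
P14  (by R11: P18, P9)
P12  (by R12: P10)
P27  (by R18: P9, P10)
P6  (by R20: P27, P15, P11)
P20  (by R5: P7, P12)
P21  (by R6: P14, P10, P1)
P26  (by R9: P21, P6, P20)
P17  (by R1: P26)
P31  (by R13: P17)
P25  (by R16: P31)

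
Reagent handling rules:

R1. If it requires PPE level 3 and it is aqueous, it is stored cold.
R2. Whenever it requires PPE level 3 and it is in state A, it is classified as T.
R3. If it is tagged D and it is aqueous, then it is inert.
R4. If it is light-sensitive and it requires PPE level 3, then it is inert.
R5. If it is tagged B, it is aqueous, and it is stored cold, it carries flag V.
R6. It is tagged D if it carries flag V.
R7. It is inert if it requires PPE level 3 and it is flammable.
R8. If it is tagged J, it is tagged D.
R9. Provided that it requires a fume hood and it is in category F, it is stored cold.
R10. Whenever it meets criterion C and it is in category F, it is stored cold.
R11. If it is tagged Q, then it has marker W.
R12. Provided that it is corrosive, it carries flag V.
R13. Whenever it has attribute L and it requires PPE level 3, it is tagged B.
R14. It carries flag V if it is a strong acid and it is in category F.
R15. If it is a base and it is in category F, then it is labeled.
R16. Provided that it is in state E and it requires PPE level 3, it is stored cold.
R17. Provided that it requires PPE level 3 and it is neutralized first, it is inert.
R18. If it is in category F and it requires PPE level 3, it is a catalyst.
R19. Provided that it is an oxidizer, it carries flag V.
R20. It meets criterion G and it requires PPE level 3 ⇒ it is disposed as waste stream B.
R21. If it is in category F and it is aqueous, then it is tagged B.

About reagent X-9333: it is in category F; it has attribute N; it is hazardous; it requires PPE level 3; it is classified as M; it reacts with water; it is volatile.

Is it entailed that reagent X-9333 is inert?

No

Forward chaining from the given facts derives: is a catalyst.
Rules concluding "it is inert": R3 needs "it is tagged D"; R4 needs "it is light-sensitive"; R7 needs "it is flammable"; R17 needs "it is neutralized first" — none of these are established.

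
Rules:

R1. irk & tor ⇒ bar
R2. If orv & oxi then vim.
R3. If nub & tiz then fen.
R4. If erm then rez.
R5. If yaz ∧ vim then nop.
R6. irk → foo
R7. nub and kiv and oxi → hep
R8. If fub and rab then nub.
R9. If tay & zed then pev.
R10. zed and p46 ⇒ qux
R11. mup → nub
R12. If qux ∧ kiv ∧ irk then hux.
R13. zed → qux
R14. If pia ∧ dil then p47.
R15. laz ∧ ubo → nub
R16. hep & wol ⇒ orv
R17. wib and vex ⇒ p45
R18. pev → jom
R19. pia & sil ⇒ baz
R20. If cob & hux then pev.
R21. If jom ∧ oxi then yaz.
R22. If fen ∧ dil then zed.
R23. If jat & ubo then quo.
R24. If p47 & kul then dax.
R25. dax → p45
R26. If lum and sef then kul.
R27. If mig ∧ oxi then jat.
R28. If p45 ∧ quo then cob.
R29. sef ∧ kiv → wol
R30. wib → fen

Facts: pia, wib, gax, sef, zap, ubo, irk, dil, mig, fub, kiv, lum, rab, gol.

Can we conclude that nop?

No

Forward chaining from the given facts derives: foo, nub, p47, kul, wol, fen, zed, dax, p45, qux, hux.
The only rule concluding nop is R5, which needs yaz; that is never established.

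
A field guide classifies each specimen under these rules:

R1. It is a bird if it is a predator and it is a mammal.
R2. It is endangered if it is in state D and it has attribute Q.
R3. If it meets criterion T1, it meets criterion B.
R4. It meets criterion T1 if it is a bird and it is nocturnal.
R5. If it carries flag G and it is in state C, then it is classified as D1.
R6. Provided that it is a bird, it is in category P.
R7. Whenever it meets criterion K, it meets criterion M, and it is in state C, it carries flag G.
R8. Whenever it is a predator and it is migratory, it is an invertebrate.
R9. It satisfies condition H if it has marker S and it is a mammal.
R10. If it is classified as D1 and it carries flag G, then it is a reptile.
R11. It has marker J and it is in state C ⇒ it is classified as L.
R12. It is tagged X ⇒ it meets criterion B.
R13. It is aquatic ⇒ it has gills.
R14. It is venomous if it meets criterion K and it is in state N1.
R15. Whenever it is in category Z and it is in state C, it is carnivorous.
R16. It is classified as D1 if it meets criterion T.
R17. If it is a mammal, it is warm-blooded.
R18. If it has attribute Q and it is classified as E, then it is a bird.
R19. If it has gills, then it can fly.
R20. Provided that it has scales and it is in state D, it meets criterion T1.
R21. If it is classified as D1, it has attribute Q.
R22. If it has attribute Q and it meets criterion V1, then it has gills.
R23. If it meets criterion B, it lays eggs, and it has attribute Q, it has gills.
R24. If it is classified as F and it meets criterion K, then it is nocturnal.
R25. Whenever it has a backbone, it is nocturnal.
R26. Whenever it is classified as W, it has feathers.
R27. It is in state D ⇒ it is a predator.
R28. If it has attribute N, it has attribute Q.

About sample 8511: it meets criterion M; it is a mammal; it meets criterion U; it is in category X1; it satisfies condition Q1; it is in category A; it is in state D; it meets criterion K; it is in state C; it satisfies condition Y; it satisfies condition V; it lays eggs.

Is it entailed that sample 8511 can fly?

No

Forward chaining from the given facts derives: carries flag G, is warm-blooded, is a predator, is a bird, is classified as D1, is in category P, is a reptile, has attribute Q, is endangered.
The only rule concluding "it can fly" is R19, which needs "it has gills"; that is never established.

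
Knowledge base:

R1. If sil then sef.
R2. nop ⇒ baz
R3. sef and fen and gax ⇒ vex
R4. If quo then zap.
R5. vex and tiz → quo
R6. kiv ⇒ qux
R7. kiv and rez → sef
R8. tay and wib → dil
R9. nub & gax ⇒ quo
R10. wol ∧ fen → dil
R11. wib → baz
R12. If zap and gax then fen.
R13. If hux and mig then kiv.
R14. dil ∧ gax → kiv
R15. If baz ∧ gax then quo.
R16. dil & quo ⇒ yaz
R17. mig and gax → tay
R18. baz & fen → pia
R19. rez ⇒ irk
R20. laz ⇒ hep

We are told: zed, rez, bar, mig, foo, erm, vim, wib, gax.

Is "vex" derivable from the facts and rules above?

Yes

baz  (by R11: wib)
quo  (by R15: baz, gax)
tay  (by R17: mig, gax)
zap  (by R4: quo)
dil  (by R8: tay, wib)
fen  (by R12: zap, gax)
kiv  (by R14: dil, gax)
sef  (by R7: kiv, rez)
vex  (by R3: sef, fen, gax)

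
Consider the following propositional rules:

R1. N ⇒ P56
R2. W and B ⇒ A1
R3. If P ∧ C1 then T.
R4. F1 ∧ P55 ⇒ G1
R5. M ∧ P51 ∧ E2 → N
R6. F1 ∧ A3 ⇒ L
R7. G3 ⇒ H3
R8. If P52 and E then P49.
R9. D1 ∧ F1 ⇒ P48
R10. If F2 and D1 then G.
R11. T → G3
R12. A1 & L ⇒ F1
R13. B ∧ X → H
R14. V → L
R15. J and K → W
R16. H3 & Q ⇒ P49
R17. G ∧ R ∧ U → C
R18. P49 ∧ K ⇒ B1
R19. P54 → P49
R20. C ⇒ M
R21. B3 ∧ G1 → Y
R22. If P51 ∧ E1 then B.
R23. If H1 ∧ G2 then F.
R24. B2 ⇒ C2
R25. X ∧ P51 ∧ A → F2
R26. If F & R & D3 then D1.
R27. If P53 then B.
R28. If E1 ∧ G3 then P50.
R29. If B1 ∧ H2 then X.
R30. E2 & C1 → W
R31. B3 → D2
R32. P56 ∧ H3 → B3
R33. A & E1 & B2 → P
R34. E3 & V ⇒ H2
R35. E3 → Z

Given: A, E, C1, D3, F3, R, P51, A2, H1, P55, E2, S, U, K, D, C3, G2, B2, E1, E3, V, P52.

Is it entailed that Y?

Yes

P49  (by R8: P52, E)
L  (by R14: V)
B1  (by R18: P49, K)
B  (by R22: P51, E1)
F  (by R23: H1, G2)
D1  (by R26: F, R, D3)
W  (by R30: E2, C1)
P  (by R33: A, E1, B2)
H2  (by R34: E3, V)
A1  (by R2: W, B)
T  (by R3: P, C1)
G3  (by R11: T)
F1  (by R12: A1, L)
X  (by R29: B1, H2)
G1  (by R4: F1, P55)
H3  (by R7: G3)
F2  (by R25: X, P51, A)
G  (by R10: F2, D1)
C  (by R17: G, R, U)
M  (by R20: C)
N  (by R5: M, P51, E2)
P56  (by R1: N)
B3  (by R32: P56, H3)
Y  (by R21: B3, G1)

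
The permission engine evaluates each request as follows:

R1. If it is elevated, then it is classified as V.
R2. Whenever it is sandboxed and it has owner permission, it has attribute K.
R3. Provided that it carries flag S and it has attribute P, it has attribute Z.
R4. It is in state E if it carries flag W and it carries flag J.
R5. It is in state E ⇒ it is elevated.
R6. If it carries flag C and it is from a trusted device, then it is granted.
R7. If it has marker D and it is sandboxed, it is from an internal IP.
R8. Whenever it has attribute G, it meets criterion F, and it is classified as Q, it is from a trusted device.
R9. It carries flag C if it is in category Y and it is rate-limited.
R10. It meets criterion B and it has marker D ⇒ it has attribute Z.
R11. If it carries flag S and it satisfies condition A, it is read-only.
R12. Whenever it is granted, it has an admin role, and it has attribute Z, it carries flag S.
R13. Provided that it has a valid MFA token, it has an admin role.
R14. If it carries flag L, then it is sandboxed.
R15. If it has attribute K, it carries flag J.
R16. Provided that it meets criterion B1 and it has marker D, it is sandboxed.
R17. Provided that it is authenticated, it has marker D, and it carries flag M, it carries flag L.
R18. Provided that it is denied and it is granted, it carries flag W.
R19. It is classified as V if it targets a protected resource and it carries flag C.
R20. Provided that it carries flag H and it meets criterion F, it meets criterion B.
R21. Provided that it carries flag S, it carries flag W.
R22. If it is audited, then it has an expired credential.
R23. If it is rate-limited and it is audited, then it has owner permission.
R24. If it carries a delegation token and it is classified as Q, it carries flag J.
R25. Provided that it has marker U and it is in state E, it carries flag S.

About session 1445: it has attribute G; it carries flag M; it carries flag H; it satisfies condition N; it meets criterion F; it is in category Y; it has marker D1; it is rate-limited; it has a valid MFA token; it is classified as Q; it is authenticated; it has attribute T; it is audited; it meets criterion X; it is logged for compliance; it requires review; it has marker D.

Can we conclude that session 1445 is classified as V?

Yes

By R8 (it has attribute G, it meets criterion F, it is classified as Q): it is from a trusted device.
By R9 (it is in category Y, it is rate-limited): it carries flag C.
By R13 (it has a valid MFA token): it has an admin role.
By R17 (it is authenticated, it has marker D, it carries flag M): it carries flag L.
By R20 (it carries flag H, it meets criterion F): it meets criterion B.
By R23 (it is rate-limited, it is audited): it has owner permission.
By R6 (it carries flag C, it is from a trusted device): it is granted.
By R10 (it meets criterion B, it has marker D): it has attribute Z.
By R12 (it is granted, it has an admin role, it has attribute Z): it carries flag S.
By R14 (it carries flag L): it is sandboxed.
By R21 (it carries flag S): it carries flag W.
By R2 (it is sandboxed, it has owner permission): it has attribute K.
By R15 (it has attribute K): it carries flag J.
By R4 (it carries flag W, it carries flag J): it is in state E.
By R5 (it is in state E): it is elevated.
By R1 (it is elevated): it is classified as V.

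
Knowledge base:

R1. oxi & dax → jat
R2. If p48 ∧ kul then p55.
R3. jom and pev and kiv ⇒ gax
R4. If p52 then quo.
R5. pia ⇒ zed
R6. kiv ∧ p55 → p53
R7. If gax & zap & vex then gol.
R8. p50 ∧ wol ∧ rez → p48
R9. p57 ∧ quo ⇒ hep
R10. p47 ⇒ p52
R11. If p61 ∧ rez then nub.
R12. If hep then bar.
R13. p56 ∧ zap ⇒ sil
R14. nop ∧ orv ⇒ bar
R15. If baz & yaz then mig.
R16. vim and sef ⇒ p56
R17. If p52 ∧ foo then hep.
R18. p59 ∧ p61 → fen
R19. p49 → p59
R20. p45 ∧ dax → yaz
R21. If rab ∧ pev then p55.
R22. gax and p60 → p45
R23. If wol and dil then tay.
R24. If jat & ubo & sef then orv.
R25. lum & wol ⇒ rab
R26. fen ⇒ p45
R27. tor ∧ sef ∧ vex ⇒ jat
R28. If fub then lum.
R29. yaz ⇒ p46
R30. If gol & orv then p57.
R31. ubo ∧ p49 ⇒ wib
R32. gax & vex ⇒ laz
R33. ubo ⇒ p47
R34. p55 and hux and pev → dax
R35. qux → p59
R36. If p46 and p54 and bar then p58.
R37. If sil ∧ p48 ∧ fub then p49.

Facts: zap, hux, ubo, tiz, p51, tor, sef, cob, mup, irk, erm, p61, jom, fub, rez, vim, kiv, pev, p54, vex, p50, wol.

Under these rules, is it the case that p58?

Yes

gax  (by R3: jom, pev, kiv)
gol  (by R7: gax, zap, vex)
p48  (by R8: p50, wol, rez)
p56  (by R16: vim, sef)
jat  (by R27: tor, sef, vex)
lum  (by R28: fub)
p47  (by R33: ubo)
p52  (by R10: p47)
sil  (by R13: p56, zap)
orv  (by R24: jat, ubo, sef)
rab  (by R25: lum, wol)
p57  (by R30: gol, orv)
p49  (by R37: sil, p48, fub)
quo  (by R4: p52)
hep  (by R9: p57, quo)
bar  (by R12: hep)
p59  (by R19: p49)
p55  (by R21: rab, pev)
dax  (by R34: p55, hux, pev)
fen  (by R18: p59, p61)
p45  (by R26: fen)
yaz  (by R20: p45, dax)
p46  (by R29: yaz)
p58  (by R36: p46, p54, bar)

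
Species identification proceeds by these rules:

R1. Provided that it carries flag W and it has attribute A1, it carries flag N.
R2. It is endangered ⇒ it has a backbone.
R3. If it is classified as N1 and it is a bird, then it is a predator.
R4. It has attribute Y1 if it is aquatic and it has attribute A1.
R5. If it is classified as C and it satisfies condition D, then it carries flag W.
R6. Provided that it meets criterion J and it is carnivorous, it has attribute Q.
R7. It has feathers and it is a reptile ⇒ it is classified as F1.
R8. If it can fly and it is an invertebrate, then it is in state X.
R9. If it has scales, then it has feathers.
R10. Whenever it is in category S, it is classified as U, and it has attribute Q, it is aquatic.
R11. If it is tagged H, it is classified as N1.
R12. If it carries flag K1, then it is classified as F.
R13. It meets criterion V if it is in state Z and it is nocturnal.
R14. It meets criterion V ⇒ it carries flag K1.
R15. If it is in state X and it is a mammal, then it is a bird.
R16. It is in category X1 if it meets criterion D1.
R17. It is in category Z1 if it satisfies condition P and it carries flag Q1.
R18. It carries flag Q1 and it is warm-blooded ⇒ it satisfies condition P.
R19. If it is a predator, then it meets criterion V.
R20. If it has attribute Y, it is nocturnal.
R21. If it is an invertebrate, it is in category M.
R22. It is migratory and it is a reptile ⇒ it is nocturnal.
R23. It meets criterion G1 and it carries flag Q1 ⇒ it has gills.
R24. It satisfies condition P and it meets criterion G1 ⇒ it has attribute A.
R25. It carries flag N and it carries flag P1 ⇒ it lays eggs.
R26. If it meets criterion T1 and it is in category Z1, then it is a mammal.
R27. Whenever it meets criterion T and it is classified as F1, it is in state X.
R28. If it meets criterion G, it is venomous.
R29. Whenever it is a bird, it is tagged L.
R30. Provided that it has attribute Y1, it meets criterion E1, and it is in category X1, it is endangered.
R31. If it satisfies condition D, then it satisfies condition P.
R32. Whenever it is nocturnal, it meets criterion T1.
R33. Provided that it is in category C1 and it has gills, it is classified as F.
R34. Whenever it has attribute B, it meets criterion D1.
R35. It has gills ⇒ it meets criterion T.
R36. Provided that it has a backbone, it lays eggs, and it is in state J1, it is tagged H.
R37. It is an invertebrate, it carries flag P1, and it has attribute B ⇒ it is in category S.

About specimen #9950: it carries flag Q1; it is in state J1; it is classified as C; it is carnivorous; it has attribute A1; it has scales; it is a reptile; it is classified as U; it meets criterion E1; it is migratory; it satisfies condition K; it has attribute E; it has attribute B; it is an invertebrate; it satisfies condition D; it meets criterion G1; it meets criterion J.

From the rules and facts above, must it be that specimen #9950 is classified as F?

No

Forward chaining from the given facts derives: carries flag W, has attribute Q, has feathers, is in category M, is nocturnal, has gills, satisfies condition P, meets criterion T1, meets criterion D1, meets criterion T, carries flag N, is classified as F1, is in category X1, is in category Z1, has attribute A, is a mammal, is in state X, is a bird, is tagged L.
Rules concluding "it is classified as F": R12 needs "it carries flag K1"; R33 needs "it is in category C1" — none of these are established.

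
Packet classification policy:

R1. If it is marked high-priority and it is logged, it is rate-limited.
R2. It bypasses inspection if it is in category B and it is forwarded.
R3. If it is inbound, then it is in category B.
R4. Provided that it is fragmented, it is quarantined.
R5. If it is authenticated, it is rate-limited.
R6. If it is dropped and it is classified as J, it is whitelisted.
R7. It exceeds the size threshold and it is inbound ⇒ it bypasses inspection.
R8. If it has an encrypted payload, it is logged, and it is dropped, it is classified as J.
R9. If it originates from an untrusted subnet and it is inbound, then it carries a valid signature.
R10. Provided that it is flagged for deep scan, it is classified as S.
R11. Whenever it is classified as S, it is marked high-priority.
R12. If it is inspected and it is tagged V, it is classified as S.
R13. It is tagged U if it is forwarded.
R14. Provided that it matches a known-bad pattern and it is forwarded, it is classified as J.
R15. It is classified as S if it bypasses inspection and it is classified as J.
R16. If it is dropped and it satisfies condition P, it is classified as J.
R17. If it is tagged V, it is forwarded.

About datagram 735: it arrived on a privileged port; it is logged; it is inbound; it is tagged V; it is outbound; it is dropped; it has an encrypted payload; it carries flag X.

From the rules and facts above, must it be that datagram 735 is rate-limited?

Yes

By R3 (it is inbound): it is in category B.
By R8 (it has an encrypted payload, it is logged, it is dropped): it is classified as J.
By R17 (it is tagged V): it is forwarded.
By R2 (it is in category B, it is forwarded): it bypasses inspection.
By R15 (it bypasses inspection, it is classified as J): it is classified as S.
By R11 (it is classified as S): it is marked high-priority.
By R1 (it is marked high-priority, it is logged): it is rate-limited.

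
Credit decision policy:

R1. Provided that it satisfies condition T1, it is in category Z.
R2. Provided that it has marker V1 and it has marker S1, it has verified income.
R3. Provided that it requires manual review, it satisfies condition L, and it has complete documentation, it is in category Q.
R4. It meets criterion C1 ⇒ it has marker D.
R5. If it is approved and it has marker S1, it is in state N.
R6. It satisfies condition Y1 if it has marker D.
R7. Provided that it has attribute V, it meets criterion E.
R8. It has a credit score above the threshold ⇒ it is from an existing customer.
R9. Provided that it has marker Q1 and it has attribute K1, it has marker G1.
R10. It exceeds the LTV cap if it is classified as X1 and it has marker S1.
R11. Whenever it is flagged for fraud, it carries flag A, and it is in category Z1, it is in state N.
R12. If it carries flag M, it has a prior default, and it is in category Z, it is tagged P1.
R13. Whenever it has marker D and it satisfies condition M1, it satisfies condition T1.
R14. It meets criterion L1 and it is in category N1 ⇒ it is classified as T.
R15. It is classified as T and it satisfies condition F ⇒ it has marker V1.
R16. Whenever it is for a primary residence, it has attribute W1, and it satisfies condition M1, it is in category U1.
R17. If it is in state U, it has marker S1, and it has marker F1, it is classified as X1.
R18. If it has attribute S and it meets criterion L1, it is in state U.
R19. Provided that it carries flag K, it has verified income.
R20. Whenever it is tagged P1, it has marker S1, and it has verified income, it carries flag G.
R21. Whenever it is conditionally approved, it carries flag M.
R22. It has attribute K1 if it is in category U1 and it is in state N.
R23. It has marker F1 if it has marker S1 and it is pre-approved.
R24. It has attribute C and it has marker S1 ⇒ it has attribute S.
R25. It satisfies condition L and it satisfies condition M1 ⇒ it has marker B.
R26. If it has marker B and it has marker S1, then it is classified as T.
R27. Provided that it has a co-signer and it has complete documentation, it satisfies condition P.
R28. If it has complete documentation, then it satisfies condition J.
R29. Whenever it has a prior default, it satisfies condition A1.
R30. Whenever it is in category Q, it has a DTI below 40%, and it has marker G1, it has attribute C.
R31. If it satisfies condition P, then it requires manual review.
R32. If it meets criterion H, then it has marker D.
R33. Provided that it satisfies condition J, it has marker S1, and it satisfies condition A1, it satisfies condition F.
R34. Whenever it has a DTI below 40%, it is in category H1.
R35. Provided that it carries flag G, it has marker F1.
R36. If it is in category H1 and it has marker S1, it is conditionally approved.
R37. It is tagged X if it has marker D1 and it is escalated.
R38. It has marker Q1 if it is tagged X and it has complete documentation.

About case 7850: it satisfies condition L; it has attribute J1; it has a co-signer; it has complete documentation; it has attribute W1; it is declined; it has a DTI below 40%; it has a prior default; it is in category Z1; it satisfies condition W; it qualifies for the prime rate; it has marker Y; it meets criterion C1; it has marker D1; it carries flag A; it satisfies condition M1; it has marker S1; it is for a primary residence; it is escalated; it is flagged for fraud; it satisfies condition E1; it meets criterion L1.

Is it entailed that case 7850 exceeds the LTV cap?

Yes

By R4 (it meets criterion C1): it has marker D.
By R11 (it is flagged for fraud, it carries flag A, it is in category Z1): it is in state N.
By R13 (it has marker D, it satisfies condition M1): it satisfies condition T1.
By R16 (it is for a primary residence, it has attribute W1, it satisfies condition M1): it is in category U1.
By R22 (it is in category U1, it is in state N): it has attribute K1.
By R25 (it satisfies condition L, it satisfies condition M1): it has marker B.
By R26 (it has marker B, it has marker S1): it is classified as T.
By R27 (it has a co-signer, it has complete documentation): it satisfies condition P.
By R28 (it has complete documentation): it satisfies condition J.
By R29 (it has a prior default): it satisfies condition A1.
By R31 (it satisfies condition P): it requires manual review.
By R33 (it satisfies condition J, it has marker S1, it satisfies condition A1): it satisfies condition F.
By R34 (it has a DTI below 40%): it is in category H1.
By R36 (it is in category H1, it has marker S1): it is conditionally approved.
By R37 (it has marker D1, it is escalated): it is tagged X.
By R38 (it is tagged X, it has complete documentation): it has marker Q1.
By R1 (it satisfies condition T1): it is in category Z.
By R3 (it requires manual review, it satisfies condition L, it has complete documentation): it is in category Q.
By R9 (it has marker Q1, it has attribute K1): it has marker G1.
By R15 (it is classified as T, it satisfies condition F): it has marker V1.
By R21 (it is conditionally approved): it carries flag M.
By R30 (it is in category Q, it has a DTI below 40%, it has marker G1): it has attribute C.
By R2 (it has marker V1, it has marker S1): it has verified income.
By R12 (it carries flag M, it has a prior default, it is in category Z): it is tagged P1.
By R20 (it is tagged P1, it has marker S1, it has verified income): it carries flag G.
By R24 (it has attribute C, it has marker S1): it has attribute S.
By R35 (it carries flag G): it has marker F1.
By R18 (it has attribute S, it meets criterion L1): it is in state U.
By R17 (it is in state U, it has marker S1, it has marker F1): it is classified as X1.
By R10 (it is classified as X1, it has marker S1): it exceeds the LTV cap.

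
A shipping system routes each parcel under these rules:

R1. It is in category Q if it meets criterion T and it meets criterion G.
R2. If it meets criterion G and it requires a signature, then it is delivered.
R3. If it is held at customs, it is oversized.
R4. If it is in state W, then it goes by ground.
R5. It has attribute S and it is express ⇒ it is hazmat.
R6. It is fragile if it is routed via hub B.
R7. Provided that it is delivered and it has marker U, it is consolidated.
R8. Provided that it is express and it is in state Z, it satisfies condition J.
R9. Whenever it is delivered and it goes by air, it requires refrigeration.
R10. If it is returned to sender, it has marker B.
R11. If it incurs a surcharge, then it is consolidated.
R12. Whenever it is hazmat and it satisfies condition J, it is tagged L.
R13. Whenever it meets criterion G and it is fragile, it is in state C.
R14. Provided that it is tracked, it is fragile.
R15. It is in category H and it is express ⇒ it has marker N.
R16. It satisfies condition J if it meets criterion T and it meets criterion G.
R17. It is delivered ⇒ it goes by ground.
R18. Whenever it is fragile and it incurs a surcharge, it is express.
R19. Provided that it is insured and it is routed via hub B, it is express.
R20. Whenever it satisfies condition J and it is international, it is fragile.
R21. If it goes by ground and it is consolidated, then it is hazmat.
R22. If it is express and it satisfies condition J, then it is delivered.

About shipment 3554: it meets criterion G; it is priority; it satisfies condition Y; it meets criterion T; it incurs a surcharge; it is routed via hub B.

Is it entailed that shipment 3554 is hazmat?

By R6 (it is routed via hub B): it is fragile.
By R11 (it incurs a surcharge): it is consolidated.
By R16 (it meets criterion T, it meets criterion G): it satisfies condition J.
By R18 (it is fragile, it incurs a surcharge): it is express.
By R22 (it is express, it satisfies condition J): it is delivered.
By R17 (it is delivered): it goes by ground.
By R21 (it goes by ground, it is consolidated): it is hazmat.

Yes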